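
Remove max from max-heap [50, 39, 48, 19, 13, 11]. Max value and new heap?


Max = 50
Replace root with last, heapify down
Resulting heap: [48, 39, 11, 19, 13]


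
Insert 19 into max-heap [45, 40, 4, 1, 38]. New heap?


Append 19: [45, 40, 4, 1, 38, 19]
Bubble up: swap idx 5(19) with idx 2(4)
Result: [45, 40, 19, 1, 38, 4]


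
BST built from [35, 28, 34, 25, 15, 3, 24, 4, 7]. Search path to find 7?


BST root = 35
Search for 7: compare at each node
Path: [35, 28, 25, 15, 3, 4, 7]


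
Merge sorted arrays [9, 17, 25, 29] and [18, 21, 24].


Compare heads, take smaller each step.
Merged: [9, 17, 18, 21, 24, 25, 29]


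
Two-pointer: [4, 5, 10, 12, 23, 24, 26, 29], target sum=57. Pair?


Two pointers: lo=0, hi=7
No pair sums to 57


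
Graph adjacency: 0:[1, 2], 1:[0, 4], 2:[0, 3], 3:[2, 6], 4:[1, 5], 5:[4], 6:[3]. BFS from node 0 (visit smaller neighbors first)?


BFS queue: start with [0]
Visit order: [0, 1, 2, 4, 3, 5, 6]


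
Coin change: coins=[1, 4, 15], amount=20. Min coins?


dp[0]=0; dp[i]=1+min(dp[i-c] for c in coins)
...dp[15]=1, dp[16]=2, dp[17]=3, dp[18]=4, dp[19]=2, dp[20]=3
Minimum coins for 20 = 3


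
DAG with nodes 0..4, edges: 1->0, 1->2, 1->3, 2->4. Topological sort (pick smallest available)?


Kahn's algorithm, process smallest node first
Order: [1, 0, 2, 3, 4]


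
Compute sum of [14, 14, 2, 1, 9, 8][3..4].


Prefix sums: [0, 14, 28, 30, 31, 40, 48]
Sum[3..4] = prefix[5] - prefix[3] = 40 - 30 = 10


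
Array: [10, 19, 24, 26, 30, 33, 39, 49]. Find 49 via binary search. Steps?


Search for 49:
[0,7] mid=3 arr[3]=26
[4,7] mid=5 arr[5]=33
[6,7] mid=6 arr[6]=39
[7,7] mid=7 arr[7]=49
Total: 4 comparisons


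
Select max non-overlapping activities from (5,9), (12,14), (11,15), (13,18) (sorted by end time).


Greedy: pick earliest-ending, then skip overlaps.
Selected (2 activities): [(5, 9), (12, 14)]


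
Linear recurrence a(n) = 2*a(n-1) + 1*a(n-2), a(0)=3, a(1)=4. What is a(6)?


Build bottom-up:
...a(4)=63, a(5)=152, a(6)=2*152+1*63=367


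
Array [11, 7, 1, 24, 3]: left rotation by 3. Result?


Left rotate by 3: [24, 3, 11, 7, 1]


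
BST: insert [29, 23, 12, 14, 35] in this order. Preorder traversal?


Root = 29; build tree by BST insertion.
Preorder traversal: [29, 23, 12, 14, 35]


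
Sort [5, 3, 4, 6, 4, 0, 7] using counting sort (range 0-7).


Count array: [1, 0, 0, 1, 2, 1, 1, 1]
Reconstruct: [0, 3, 4, 4, 5, 6, 7]


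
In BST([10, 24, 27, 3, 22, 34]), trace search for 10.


BST root = 10
Search for 10: compare at each node
Path: [10]


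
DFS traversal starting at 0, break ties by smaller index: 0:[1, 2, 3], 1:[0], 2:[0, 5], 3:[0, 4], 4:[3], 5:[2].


DFS stack-based: start with [0]
Visit order: [0, 1, 2, 5, 3, 4]


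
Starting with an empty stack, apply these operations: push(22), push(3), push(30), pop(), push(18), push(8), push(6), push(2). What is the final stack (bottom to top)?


push(22) -> [22]
push(3) -> [22, 3]
push(30) -> [22, 3, 30]
pop() returns 30 -> [22, 3]
push(18) -> [22, 3, 18]
push(8) -> [22, 3, 18, 8]
push(6) -> [22, 3, 18, 8, 6]
push(2) -> [22, 3, 18, 8, 6, 2]
Final stack (bottom to top): [22, 3, 18, 8, 6, 2]


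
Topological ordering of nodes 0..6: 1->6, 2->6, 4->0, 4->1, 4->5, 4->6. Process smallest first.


Kahn's algorithm, process smallest node first
Order: [2, 3, 4, 0, 1, 5, 6]


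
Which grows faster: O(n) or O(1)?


constant grows slower than linear
O(1) is asymptotically smaller; O(n) grows faster


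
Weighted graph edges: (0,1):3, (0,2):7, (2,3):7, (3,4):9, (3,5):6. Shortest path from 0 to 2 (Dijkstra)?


Dijkstra from 0:
Distances: {0: 0, 1: 3, 2: 7, 3: 14, 4: 23, 5: 20}
Shortest distance to 2 = 7, path = [0, 2]


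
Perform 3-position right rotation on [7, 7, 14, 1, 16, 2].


Right rotate by 3: [1, 16, 2, 7, 7, 14]


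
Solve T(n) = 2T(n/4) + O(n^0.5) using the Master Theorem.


a=2, b=4, c=0.5. log_4(2)=0.5 = c=0.5. Case 2: O(n^c log n) = O(sqrt(n) log n)
Complexity: O(sqrt(n) log n)


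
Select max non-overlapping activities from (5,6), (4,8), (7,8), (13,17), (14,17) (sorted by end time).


Greedy: pick earliest-ending, then skip overlaps.
Selected (3 activities): [(5, 6), (7, 8), (13, 17)]


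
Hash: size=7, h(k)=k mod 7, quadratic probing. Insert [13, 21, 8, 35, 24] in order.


Insertions: 13->slot 6; 21->slot 0; 8->slot 1; 35->slot 4; 24->slot 3
Table: [21, 8, None, 24, 35, None, 13]


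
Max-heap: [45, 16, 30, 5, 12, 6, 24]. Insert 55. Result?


Append 55: [45, 16, 30, 5, 12, 6, 24, 55]
Bubble up: swap idx 7(55) with idx 3(5); swap idx 3(55) with idx 1(16); swap idx 1(55) with idx 0(45)
Result: [55, 45, 30, 16, 12, 6, 24, 5]


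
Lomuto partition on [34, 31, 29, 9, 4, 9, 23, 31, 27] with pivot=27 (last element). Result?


Elements <= 27 go left of pivot.
Result: [9, 4, 9, 23, 27, 29, 34, 31, 31], pivot at index 4


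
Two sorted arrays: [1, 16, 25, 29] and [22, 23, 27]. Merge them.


Compare heads, take smaller each step.
Merged: [1, 16, 22, 23, 25, 27, 29]


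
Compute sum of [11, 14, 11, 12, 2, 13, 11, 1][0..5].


Prefix sums: [0, 11, 25, 36, 48, 50, 63, 74, 75]
Sum[0..5] = prefix[6] - prefix[0] = 63 - 0 = 63


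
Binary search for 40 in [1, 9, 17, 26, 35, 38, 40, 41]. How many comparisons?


Search for 40:
[0,7] mid=3 arr[3]=26
[4,7] mid=5 arr[5]=38
[6,7] mid=6 arr[6]=40
Total: 3 comparisons


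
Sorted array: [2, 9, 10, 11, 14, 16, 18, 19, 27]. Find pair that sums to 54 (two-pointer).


Two pointers: lo=0, hi=8
No pair sums to 54


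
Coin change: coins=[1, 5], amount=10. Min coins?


dp[0]=0; dp[i]=1+min(dp[i-c] for c in coins)
...dp[5]=1, dp[6]=2, dp[7]=3, dp[8]=4, dp[9]=5, dp[10]=2
Minimum coins for 10 = 2


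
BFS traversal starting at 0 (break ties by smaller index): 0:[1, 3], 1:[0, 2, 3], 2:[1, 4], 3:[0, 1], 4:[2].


BFS queue: start with [0]
Visit order: [0, 1, 3, 2, 4]


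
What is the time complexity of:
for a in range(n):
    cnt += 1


Per nesting level: O(n) = O(n)
Complexity: O(n)


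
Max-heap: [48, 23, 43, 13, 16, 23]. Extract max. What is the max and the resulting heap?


Max = 48
Replace root with last, heapify down
Resulting heap: [43, 23, 23, 13, 16]


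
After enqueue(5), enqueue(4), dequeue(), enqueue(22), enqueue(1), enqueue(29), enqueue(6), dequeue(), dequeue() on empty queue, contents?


enqueue(5) -> [5]
enqueue(4) -> [5, 4]
dequeue() returns 5 -> [4]
enqueue(22) -> [4, 22]
enqueue(1) -> [4, 22, 1]
enqueue(29) -> [4, 22, 1, 29]
enqueue(6) -> [4, 22, 1, 29, 6]
dequeue() returns 4 -> [22, 1, 29, 6]
dequeue() returns 22 -> [1, 29, 6]
Final queue (front to back): [1, 29, 6]


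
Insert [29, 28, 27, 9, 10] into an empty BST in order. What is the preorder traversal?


Root = 29; build tree by BST insertion.
Preorder traversal: [29, 28, 27, 9, 10]


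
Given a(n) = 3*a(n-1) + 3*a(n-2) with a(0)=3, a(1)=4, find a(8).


Build bottom-up:
...a(6)=4131, a(7)=15660, a(8)=3*15660+3*4131=59373


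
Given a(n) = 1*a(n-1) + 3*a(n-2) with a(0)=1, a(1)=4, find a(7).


Build bottom-up:
...a(5)=97, a(6)=217, a(7)=1*217+3*97=508


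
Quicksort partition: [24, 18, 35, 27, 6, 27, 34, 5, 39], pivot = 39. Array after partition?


Elements <= 39 go left of pivot.
Result: [24, 18, 35, 27, 6, 27, 34, 5, 39], pivot at index 8


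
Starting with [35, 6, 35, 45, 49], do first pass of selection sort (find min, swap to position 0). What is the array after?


After one pass: [6, 35, 35, 45, 49]


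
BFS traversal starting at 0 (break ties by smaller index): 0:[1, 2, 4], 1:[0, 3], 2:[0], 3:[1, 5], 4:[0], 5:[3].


BFS queue: start with [0]
Visit order: [0, 1, 2, 4, 3, 5]


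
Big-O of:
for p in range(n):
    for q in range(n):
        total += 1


Per nesting level: O(n) * O(n) = O(n^2)
Complexity: O(n^2)


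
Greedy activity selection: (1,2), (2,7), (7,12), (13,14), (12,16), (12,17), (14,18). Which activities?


Greedy: pick earliest-ending, then skip overlaps.
Selected (5 activities): [(1, 2), (2, 7), (7, 12), (13, 14), (14, 18)]


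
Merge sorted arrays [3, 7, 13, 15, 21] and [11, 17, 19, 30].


Compare heads, take smaller each step.
Merged: [3, 7, 11, 13, 15, 17, 19, 21, 30]


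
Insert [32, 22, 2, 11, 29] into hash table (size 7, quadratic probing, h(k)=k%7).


Insertions: 32->slot 4; 22->slot 1; 2->slot 2; 11->slot 5; 29->slot 3
Table: [None, 22, 2, 29, 32, 11, None]


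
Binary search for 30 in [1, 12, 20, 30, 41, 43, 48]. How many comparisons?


Search for 30:
[0,6] mid=3 arr[3]=30
Total: 1 comparisons


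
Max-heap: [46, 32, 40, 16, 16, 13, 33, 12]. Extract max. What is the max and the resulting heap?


Max = 46
Replace root with last, heapify down
Resulting heap: [40, 32, 33, 16, 16, 13, 12]


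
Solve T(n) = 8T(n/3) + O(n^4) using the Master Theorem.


a=8, b=3, c=4. log_3(8)=1.893 < c=4. Case 3: O(n^c) = O(n^4)
Complexity: O(n^4)


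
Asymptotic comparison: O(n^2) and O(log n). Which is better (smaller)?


logarithmic grows slower than quadratic
O(log n) is asymptotically smaller; O(n^2) grows faster


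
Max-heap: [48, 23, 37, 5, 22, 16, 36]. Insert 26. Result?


Append 26: [48, 23, 37, 5, 22, 16, 36, 26]
Bubble up: swap idx 7(26) with idx 3(5); swap idx 3(26) with idx 1(23)
Result: [48, 26, 37, 23, 22, 16, 36, 5]


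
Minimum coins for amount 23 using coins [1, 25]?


dp[0]=0; dp[i]=1+min(dp[i-c] for c in coins)
...dp[18]=18, dp[19]=19, dp[20]=20, dp[21]=21, dp[22]=22, dp[23]=23
Minimum coins for 23 = 23


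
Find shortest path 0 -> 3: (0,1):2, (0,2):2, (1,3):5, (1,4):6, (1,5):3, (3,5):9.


Dijkstra from 0:
Distances: {0: 0, 1: 2, 2: 2, 3: 7, 4: 8, 5: 5}
Shortest distance to 3 = 7, path = [0, 1, 3]


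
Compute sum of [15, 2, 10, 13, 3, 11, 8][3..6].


Prefix sums: [0, 15, 17, 27, 40, 43, 54, 62]
Sum[3..6] = prefix[7] - prefix[3] = 62 - 27 = 35


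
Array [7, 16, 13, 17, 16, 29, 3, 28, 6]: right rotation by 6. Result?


Right rotate by 6: [17, 16, 29, 3, 28, 6, 7, 16, 13]


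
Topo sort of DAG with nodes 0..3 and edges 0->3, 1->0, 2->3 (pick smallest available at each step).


Kahn's algorithm, process smallest node first
Order: [1, 0, 2, 3]


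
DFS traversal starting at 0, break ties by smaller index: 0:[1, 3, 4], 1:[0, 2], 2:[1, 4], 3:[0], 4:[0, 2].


DFS stack-based: start with [0]
Visit order: [0, 1, 2, 4, 3]


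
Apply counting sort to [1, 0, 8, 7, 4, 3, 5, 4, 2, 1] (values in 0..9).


Count array: [1, 2, 1, 1, 2, 1, 0, 1, 1, 0]
Reconstruct: [0, 1, 1, 2, 3, 4, 4, 5, 7, 8]


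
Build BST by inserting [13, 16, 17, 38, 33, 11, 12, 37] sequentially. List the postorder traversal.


Root = 13; build tree by BST insertion.
Postorder traversal: [12, 11, 37, 33, 38, 17, 16, 13]


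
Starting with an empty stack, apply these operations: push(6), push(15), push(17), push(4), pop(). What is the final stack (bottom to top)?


push(6) -> [6]
push(15) -> [6, 15]
push(17) -> [6, 15, 17]
push(4) -> [6, 15, 17, 4]
pop() returns 4 -> [6, 15, 17]
Final stack (bottom to top): [6, 15, 17]


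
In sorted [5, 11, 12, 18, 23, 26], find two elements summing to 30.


Two pointers: lo=0, hi=5
Found pair: (12, 18) summing to 30


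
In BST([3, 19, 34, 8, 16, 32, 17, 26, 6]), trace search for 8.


BST root = 3
Search for 8: compare at each node
Path: [3, 19, 8]


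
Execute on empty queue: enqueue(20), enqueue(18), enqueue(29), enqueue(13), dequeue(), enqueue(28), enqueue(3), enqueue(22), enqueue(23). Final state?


enqueue(20) -> [20]
enqueue(18) -> [20, 18]
enqueue(29) -> [20, 18, 29]
enqueue(13) -> [20, 18, 29, 13]
dequeue() returns 20 -> [18, 29, 13]
enqueue(28) -> [18, 29, 13, 28]
enqueue(3) -> [18, 29, 13, 28, 3]
enqueue(22) -> [18, 29, 13, 28, 3, 22]
enqueue(23) -> [18, 29, 13, 28, 3, 22, 23]
Final queue (front to back): [18, 29, 13, 28, 3, 22, 23]


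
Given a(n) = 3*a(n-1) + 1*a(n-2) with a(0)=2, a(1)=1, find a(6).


Build bottom-up:
...a(4)=53, a(5)=175, a(6)=3*175+1*53=578


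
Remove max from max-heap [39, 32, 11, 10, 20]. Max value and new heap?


Max = 39
Replace root with last, heapify down
Resulting heap: [32, 20, 11, 10]


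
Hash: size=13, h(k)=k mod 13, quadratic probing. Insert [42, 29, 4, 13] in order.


Insertions: 42->slot 3; 29->slot 4; 4->slot 5; 13->slot 0
Table: [13, None, None, 42, 29, 4, None, None, None, None, None, None, None]


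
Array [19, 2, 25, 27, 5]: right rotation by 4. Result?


Right rotate by 4: [2, 25, 27, 5, 19]


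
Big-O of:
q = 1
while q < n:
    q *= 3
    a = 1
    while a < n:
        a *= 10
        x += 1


Per nesting level: O(log n) * O(log n) = O((log n)^2)
Complexity: O((log n)^2)


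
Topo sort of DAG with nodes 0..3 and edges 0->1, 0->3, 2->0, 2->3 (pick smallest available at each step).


Kahn's algorithm, process smallest node first
Order: [2, 0, 1, 3]


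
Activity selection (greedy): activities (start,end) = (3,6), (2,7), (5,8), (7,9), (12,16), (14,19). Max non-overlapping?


Greedy: pick earliest-ending, then skip overlaps.
Selected (3 activities): [(3, 6), (7, 9), (12, 16)]


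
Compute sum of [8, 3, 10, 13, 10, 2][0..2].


Prefix sums: [0, 8, 11, 21, 34, 44, 46]
Sum[0..2] = prefix[3] - prefix[0] = 21 - 0 = 21


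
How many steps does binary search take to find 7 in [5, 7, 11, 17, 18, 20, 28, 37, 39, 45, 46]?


Search for 7:
[0,10] mid=5 arr[5]=20
[0,4] mid=2 arr[2]=11
[0,1] mid=0 arr[0]=5
[1,1] mid=1 arr[1]=7
Total: 4 comparisons


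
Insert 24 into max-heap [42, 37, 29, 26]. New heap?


Append 24: [42, 37, 29, 26, 24]
Bubble up: no swaps needed
Result: [42, 37, 29, 26, 24]


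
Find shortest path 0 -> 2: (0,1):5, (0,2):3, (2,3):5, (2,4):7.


Dijkstra from 0:
Distances: {0: 0, 1: 5, 2: 3, 3: 8, 4: 10}
Shortest distance to 2 = 3, path = [0, 2]


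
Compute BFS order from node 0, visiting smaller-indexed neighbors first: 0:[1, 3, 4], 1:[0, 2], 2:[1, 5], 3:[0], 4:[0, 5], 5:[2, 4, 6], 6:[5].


BFS queue: start with [0]
Visit order: [0, 1, 3, 4, 2, 5, 6]


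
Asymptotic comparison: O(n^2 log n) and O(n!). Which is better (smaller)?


n^2 log n grows slower than factorial
O(n^2 log n) is asymptotically smaller; O(n!) grows faster


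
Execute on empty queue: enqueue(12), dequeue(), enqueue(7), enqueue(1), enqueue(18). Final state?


enqueue(12) -> [12]
dequeue() returns 12 -> []
enqueue(7) -> [7]
enqueue(1) -> [7, 1]
enqueue(18) -> [7, 1, 18]
Final queue (front to back): [7, 1, 18]


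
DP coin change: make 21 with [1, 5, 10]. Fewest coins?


dp[0]=0; dp[i]=1+min(dp[i-c] for c in coins)
...dp[16]=3, dp[17]=4, dp[18]=5, dp[19]=6, dp[20]=2, dp[21]=3
Minimum coins for 21 = 3


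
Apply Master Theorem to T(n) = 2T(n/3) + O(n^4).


a=2, b=3, c=4. log_3(2)=0.631 < c=4. Case 3: O(n^c) = O(n^4)
Complexity: O(n^4)


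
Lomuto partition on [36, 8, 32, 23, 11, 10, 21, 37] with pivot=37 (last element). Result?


Elements <= 37 go left of pivot.
Result: [36, 8, 32, 23, 11, 10, 21, 37], pivot at index 7


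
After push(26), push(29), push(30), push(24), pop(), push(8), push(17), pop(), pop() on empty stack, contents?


push(26) -> [26]
push(29) -> [26, 29]
push(30) -> [26, 29, 30]
push(24) -> [26, 29, 30, 24]
pop() returns 24 -> [26, 29, 30]
push(8) -> [26, 29, 30, 8]
push(17) -> [26, 29, 30, 8, 17]
pop() returns 17 -> [26, 29, 30, 8]
pop() returns 8 -> [26, 29, 30]
Final stack (bottom to top): [26, 29, 30]


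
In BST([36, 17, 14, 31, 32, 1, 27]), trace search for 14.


BST root = 36
Search for 14: compare at each node
Path: [36, 17, 14]


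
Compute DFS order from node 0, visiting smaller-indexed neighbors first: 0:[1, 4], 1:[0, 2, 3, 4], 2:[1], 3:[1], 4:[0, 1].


DFS stack-based: start with [0]
Visit order: [0, 1, 2, 3, 4]


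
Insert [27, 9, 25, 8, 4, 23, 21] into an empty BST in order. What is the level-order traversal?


Root = 27; build tree by BST insertion.
Level-Order traversal: [27, 9, 8, 25, 4, 23, 21]


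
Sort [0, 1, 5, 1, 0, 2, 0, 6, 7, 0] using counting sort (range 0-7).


Count array: [4, 2, 1, 0, 0, 1, 1, 1]
Reconstruct: [0, 0, 0, 0, 1, 1, 2, 5, 6, 7]


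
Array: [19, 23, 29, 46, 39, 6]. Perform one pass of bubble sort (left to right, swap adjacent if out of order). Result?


After one pass: [19, 23, 29, 39, 6, 46]


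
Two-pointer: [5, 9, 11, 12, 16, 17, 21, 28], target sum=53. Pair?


Two pointers: lo=0, hi=7
No pair sums to 53


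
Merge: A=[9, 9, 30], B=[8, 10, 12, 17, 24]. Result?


Compare heads, take smaller each step.
Merged: [8, 9, 9, 10, 12, 17, 24, 30]


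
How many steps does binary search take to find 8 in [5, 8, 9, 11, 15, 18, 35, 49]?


Search for 8:
[0,7] mid=3 arr[3]=11
[0,2] mid=1 arr[1]=8
Total: 2 comparisons


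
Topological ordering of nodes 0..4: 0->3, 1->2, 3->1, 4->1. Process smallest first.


Kahn's algorithm, process smallest node first
Order: [0, 3, 4, 1, 2]


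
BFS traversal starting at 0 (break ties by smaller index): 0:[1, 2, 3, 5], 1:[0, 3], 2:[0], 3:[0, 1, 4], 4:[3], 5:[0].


BFS queue: start with [0]
Visit order: [0, 1, 2, 3, 5, 4]


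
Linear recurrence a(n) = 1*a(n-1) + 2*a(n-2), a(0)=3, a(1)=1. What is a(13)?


Build bottom-up:
...a(11)=2729, a(12)=5463, a(13)=1*5463+2*2729=10921


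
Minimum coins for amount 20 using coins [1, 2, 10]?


dp[0]=0; dp[i]=1+min(dp[i-c] for c in coins)
...dp[15]=4, dp[16]=4, dp[17]=5, dp[18]=5, dp[19]=6, dp[20]=2
Minimum coins for 20 = 2


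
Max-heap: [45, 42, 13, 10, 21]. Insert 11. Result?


Append 11: [45, 42, 13, 10, 21, 11]
Bubble up: no swaps needed
Result: [45, 42, 13, 10, 21, 11]


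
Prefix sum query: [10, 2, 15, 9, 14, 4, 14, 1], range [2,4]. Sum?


Prefix sums: [0, 10, 12, 27, 36, 50, 54, 68, 69]
Sum[2..4] = prefix[5] - prefix[2] = 50 - 12 = 38


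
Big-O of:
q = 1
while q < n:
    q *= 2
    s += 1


Per nesting level: O(log n) = O(log n)
Complexity: O(log n)


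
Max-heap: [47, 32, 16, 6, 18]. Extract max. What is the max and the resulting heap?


Max = 47
Replace root with last, heapify down
Resulting heap: [32, 18, 16, 6]


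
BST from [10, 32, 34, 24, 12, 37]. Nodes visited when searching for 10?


BST root = 10
Search for 10: compare at each node
Path: [10]


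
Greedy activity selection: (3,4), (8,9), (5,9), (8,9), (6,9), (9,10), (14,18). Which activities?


Greedy: pick earliest-ending, then skip overlaps.
Selected (4 activities): [(3, 4), (8, 9), (9, 10), (14, 18)]


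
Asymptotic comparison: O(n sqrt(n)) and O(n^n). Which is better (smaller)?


n^1.5 grows slower than n^n
O(n sqrt(n)) is asymptotically smaller; O(n^n) grows faster


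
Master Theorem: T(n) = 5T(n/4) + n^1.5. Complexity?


a=5, b=4, c=1.5. log_4(5)=1.161 < c=1.5. Case 3: O(n^c) = O(n^1.500)
Complexity: O(n^1.500)


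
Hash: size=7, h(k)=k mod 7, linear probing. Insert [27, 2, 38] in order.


Insertions: 27->slot 6; 2->slot 2; 38->slot 3
Table: [None, None, 2, 38, None, None, 27]


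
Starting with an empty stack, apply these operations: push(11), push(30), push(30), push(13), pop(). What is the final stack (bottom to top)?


push(11) -> [11]
push(30) -> [11, 30]
push(30) -> [11, 30, 30]
push(13) -> [11, 30, 30, 13]
pop() returns 13 -> [11, 30, 30]
Final stack (bottom to top): [11, 30, 30]


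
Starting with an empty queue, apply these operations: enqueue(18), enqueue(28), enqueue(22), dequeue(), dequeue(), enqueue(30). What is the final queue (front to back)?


enqueue(18) -> [18]
enqueue(28) -> [18, 28]
enqueue(22) -> [18, 28, 22]
dequeue() returns 18 -> [28, 22]
dequeue() returns 28 -> [22]
enqueue(30) -> [22, 30]
Final queue (front to back): [22, 30]


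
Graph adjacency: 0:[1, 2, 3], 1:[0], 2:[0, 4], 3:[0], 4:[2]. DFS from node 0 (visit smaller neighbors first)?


DFS stack-based: start with [0]
Visit order: [0, 1, 2, 4, 3]


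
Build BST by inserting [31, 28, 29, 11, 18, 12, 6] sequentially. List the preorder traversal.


Root = 31; build tree by BST insertion.
Preorder traversal: [31, 28, 11, 6, 18, 12, 29]


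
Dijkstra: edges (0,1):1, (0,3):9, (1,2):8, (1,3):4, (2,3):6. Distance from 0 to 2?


Dijkstra from 0:
Distances: {0: 0, 1: 1, 2: 9, 3: 5}
Shortest distance to 2 = 9, path = [0, 1, 2]


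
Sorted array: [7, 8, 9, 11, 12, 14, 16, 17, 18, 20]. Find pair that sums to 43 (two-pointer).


Two pointers: lo=0, hi=9
No pair sums to 43


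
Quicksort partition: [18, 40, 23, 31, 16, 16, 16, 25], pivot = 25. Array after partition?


Elements <= 25 go left of pivot.
Result: [18, 23, 16, 16, 16, 25, 40, 31], pivot at index 5


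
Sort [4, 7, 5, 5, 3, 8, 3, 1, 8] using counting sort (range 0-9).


Count array: [0, 1, 0, 2, 1, 2, 0, 1, 2, 0]
Reconstruct: [1, 3, 3, 4, 5, 5, 7, 8, 8]


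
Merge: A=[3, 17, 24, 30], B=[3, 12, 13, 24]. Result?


Compare heads, take smaller each step.
Merged: [3, 3, 12, 13, 17, 24, 24, 30]


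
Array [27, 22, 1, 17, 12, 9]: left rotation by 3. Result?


Left rotate by 3: [17, 12, 9, 27, 22, 1]


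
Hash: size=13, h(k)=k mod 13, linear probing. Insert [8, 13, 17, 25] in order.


Insertions: 8->slot 8; 13->slot 0; 17->slot 4; 25->slot 12
Table: [13, None, None, None, 17, None, None, None, 8, None, None, None, 25]


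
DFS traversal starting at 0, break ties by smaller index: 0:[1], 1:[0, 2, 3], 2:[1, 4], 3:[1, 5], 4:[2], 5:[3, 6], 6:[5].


DFS stack-based: start with [0]
Visit order: [0, 1, 2, 4, 3, 5, 6]


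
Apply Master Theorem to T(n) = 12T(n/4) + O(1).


a=12, b=4, c=0. log_4(12)=1.792 > c=0. Case 1: O(n^log_b(a)) = O(n^1.792)
Complexity: O(n^1.792)


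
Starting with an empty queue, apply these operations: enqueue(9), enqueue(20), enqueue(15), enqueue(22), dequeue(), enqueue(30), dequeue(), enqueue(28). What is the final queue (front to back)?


enqueue(9) -> [9]
enqueue(20) -> [9, 20]
enqueue(15) -> [9, 20, 15]
enqueue(22) -> [9, 20, 15, 22]
dequeue() returns 9 -> [20, 15, 22]
enqueue(30) -> [20, 15, 22, 30]
dequeue() returns 20 -> [15, 22, 30]
enqueue(28) -> [15, 22, 30, 28]
Final queue (front to back): [15, 22, 30, 28]


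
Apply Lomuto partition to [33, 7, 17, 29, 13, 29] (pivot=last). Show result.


Elements <= 29 go left of pivot.
Result: [7, 17, 29, 13, 29, 33], pivot at index 4


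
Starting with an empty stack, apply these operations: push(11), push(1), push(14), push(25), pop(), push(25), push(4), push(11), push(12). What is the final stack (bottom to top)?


push(11) -> [11]
push(1) -> [11, 1]
push(14) -> [11, 1, 14]
push(25) -> [11, 1, 14, 25]
pop() returns 25 -> [11, 1, 14]
push(25) -> [11, 1, 14, 25]
push(4) -> [11, 1, 14, 25, 4]
push(11) -> [11, 1, 14, 25, 4, 11]
push(12) -> [11, 1, 14, 25, 4, 11, 12]
Final stack (bottom to top): [11, 1, 14, 25, 4, 11, 12]


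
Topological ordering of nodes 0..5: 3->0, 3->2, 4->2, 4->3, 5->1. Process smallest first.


Kahn's algorithm, process smallest node first
Order: [4, 3, 0, 2, 5, 1]


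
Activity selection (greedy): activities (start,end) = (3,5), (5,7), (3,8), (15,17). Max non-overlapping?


Greedy: pick earliest-ending, then skip overlaps.
Selected (3 activities): [(3, 5), (5, 7), (15, 17)]


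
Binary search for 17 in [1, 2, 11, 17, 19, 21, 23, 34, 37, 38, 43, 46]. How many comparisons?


Search for 17:
[0,11] mid=5 arr[5]=21
[0,4] mid=2 arr[2]=11
[3,4] mid=3 arr[3]=17
Total: 3 comparisons


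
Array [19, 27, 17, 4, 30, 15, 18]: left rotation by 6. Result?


Left rotate by 6: [18, 19, 27, 17, 4, 30, 15]


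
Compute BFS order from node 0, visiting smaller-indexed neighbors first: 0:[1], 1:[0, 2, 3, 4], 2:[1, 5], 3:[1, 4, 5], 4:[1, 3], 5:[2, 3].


BFS queue: start with [0]
Visit order: [0, 1, 2, 3, 4, 5]


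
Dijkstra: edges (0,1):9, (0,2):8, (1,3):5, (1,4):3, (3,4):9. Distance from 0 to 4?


Dijkstra from 0:
Distances: {0: 0, 1: 9, 2: 8, 3: 14, 4: 12}
Shortest distance to 4 = 12, path = [0, 1, 4]


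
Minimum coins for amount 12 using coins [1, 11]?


dp[0]=0; dp[i]=1+min(dp[i-c] for c in coins)
...dp[7]=7, dp[8]=8, dp[9]=9, dp[10]=10, dp[11]=1, dp[12]=2
Minimum coins for 12 = 2


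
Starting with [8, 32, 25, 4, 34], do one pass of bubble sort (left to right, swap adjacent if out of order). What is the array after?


After one pass: [8, 25, 4, 32, 34]


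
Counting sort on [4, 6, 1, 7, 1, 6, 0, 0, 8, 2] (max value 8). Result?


Count array: [2, 2, 1, 0, 1, 0, 2, 1, 1]
Reconstruct: [0, 0, 1, 1, 2, 4, 6, 6, 7, 8]


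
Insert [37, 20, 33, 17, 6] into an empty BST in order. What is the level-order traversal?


Root = 37; build tree by BST insertion.
Level-Order traversal: [37, 20, 17, 33, 6]


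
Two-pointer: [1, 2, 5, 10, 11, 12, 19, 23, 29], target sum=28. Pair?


Two pointers: lo=0, hi=8
Found pair: (5, 23) summing to 28


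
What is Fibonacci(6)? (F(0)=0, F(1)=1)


F(n)=F(n-1)+F(n-2)
...F(4)=3, F(5)=5, F(6)=8


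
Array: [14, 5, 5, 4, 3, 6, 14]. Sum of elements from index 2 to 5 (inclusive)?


Prefix sums: [0, 14, 19, 24, 28, 31, 37, 51]
Sum[2..5] = prefix[6] - prefix[2] = 37 - 19 = 18


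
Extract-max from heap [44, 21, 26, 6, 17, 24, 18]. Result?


Max = 44
Replace root with last, heapify down
Resulting heap: [26, 21, 24, 6, 17, 18]


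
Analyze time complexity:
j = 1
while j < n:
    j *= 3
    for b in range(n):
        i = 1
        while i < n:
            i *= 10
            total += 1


Per nesting level: O(log n) * O(n) * O(log n) = O(n (log n)^2)
Complexity: O(n (log n)^2)


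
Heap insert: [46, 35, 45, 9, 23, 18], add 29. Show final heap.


Append 29: [46, 35, 45, 9, 23, 18, 29]
Bubble up: no swaps needed
Result: [46, 35, 45, 9, 23, 18, 29]


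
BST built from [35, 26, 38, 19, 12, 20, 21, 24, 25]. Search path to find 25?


BST root = 35
Search for 25: compare at each node
Path: [35, 26, 19, 20, 21, 24, 25]


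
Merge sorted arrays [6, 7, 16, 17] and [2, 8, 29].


Compare heads, take smaller each step.
Merged: [2, 6, 7, 8, 16, 17, 29]


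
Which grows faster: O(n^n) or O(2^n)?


exponential grows slower than n^n
O(2^n) is asymptotically smaller; O(n^n) grows faster


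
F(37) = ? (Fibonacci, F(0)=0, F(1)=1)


F(n)=F(n-1)+F(n-2)
...F(35)=9227465, F(36)=14930352, F(37)=24157817


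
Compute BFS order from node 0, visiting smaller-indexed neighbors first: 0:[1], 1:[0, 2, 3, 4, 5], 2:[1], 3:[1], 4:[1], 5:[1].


BFS queue: start with [0]
Visit order: [0, 1, 2, 3, 4, 5]


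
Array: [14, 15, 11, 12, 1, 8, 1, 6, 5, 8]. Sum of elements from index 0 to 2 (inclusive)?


Prefix sums: [0, 14, 29, 40, 52, 53, 61, 62, 68, 73, 81]
Sum[0..2] = prefix[3] - prefix[0] = 40 - 0 = 40


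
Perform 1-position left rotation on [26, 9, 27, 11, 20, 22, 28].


Left rotate by 1: [9, 27, 11, 20, 22, 28, 26]


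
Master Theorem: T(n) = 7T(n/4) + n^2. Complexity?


a=7, b=4, c=2. log_4(7)=1.404 < c=2. Case 3: O(n^c) = O(n^2)
Complexity: O(n^2)


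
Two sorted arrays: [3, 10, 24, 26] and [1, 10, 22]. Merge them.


Compare heads, take smaller each step.
Merged: [1, 3, 10, 10, 22, 24, 26]


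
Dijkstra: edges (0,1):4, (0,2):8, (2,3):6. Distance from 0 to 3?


Dijkstra from 0:
Distances: {0: 0, 1: 4, 2: 8, 3: 14}
Shortest distance to 3 = 14, path = [0, 2, 3]


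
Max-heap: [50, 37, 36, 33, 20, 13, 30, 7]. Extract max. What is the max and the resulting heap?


Max = 50
Replace root with last, heapify down
Resulting heap: [37, 33, 36, 7, 20, 13, 30]


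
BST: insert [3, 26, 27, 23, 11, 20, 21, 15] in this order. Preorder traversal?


Root = 3; build tree by BST insertion.
Preorder traversal: [3, 26, 23, 11, 20, 15, 21, 27]


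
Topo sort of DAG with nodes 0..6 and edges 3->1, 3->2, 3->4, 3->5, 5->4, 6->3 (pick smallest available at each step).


Kahn's algorithm, process smallest node first
Order: [0, 6, 3, 1, 2, 5, 4]


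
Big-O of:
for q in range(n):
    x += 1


Per nesting level: O(n) = O(n)
Complexity: O(n)


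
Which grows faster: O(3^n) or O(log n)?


logarithmic grows slower than exponential (base 3)
O(log n) is asymptotically smaller; O(3^n) grows faster


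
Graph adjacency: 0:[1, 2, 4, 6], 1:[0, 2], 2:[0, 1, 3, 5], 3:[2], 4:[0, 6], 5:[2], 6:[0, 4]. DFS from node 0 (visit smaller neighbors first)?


DFS stack-based: start with [0]
Visit order: [0, 1, 2, 3, 5, 4, 6]


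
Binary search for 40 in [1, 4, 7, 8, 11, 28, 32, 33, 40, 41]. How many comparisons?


Search for 40:
[0,9] mid=4 arr[4]=11
[5,9] mid=7 arr[7]=33
[8,9] mid=8 arr[8]=40
Total: 3 comparisons


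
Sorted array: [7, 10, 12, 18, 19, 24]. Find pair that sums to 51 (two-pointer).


Two pointers: lo=0, hi=5
No pair sums to 51


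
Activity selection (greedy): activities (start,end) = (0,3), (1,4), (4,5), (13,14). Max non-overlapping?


Greedy: pick earliest-ending, then skip overlaps.
Selected (3 activities): [(0, 3), (4, 5), (13, 14)]


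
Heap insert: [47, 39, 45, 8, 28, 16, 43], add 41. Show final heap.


Append 41: [47, 39, 45, 8, 28, 16, 43, 41]
Bubble up: swap idx 7(41) with idx 3(8); swap idx 3(41) with idx 1(39)
Result: [47, 41, 45, 39, 28, 16, 43, 8]


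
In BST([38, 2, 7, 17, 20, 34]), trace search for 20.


BST root = 38
Search for 20: compare at each node
Path: [38, 2, 7, 17, 20]


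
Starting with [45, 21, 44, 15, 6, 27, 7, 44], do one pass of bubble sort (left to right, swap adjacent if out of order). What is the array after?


After one pass: [21, 44, 15, 6, 27, 7, 44, 45]


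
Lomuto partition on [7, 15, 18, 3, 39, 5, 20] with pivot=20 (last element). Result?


Elements <= 20 go left of pivot.
Result: [7, 15, 18, 3, 5, 20, 39], pivot at index 5


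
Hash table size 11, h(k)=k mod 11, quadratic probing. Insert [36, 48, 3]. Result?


Insertions: 36->slot 3; 48->slot 4; 3->slot 7
Table: [None, None, None, 36, 48, None, None, 3, None, None, None]


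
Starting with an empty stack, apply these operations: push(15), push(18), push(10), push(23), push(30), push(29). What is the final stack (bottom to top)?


push(15) -> [15]
push(18) -> [15, 18]
push(10) -> [15, 18, 10]
push(23) -> [15, 18, 10, 23]
push(30) -> [15, 18, 10, 23, 30]
push(29) -> [15, 18, 10, 23, 30, 29]
Final stack (bottom to top): [15, 18, 10, 23, 30, 29]


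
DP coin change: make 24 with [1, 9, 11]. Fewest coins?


dp[0]=0; dp[i]=1+min(dp[i-c] for c in coins)
...dp[19]=3, dp[20]=2, dp[21]=3, dp[22]=2, dp[23]=3, dp[24]=4
Minimum coins for 24 = 4


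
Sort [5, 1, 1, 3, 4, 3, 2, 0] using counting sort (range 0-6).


Count array: [1, 2, 1, 2, 1, 1, 0]
Reconstruct: [0, 1, 1, 2, 3, 3, 4, 5]


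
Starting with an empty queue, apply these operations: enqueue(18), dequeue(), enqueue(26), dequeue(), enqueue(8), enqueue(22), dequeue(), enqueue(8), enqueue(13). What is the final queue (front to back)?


enqueue(18) -> [18]
dequeue() returns 18 -> []
enqueue(26) -> [26]
dequeue() returns 26 -> []
enqueue(8) -> [8]
enqueue(22) -> [8, 22]
dequeue() returns 8 -> [22]
enqueue(8) -> [22, 8]
enqueue(13) -> [22, 8, 13]
Final queue (front to back): [22, 8, 13]


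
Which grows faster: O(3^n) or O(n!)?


exponential (base 3) grows slower than factorial
O(3^n) is asymptotically smaller; O(n!) grows faster


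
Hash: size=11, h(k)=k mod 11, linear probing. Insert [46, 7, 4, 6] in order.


Insertions: 46->slot 2; 7->slot 7; 4->slot 4; 6->slot 6
Table: [None, None, 46, None, 4, None, 6, 7, None, None, None]


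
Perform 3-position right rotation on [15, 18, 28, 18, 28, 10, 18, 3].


Right rotate by 3: [10, 18, 3, 15, 18, 28, 18, 28]


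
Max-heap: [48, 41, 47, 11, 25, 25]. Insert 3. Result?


Append 3: [48, 41, 47, 11, 25, 25, 3]
Bubble up: no swaps needed
Result: [48, 41, 47, 11, 25, 25, 3]


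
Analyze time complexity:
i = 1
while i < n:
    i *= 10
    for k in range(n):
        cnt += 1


Per nesting level: O(log n) * O(n) = O(n log n)
Complexity: O(n log n)


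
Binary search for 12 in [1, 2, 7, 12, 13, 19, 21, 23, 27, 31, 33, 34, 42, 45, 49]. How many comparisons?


Search for 12:
[0,14] mid=7 arr[7]=23
[0,6] mid=3 arr[3]=12
Total: 2 comparisons


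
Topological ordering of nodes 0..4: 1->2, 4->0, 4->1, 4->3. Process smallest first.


Kahn's algorithm, process smallest node first
Order: [4, 0, 1, 2, 3]


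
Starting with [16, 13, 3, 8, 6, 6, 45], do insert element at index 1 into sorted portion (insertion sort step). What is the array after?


After one pass: [13, 16, 3, 8, 6, 6, 45]


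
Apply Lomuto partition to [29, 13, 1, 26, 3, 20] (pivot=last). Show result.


Elements <= 20 go left of pivot.
Result: [13, 1, 3, 20, 29, 26], pivot at index 3


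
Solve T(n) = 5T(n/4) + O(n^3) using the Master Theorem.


a=5, b=4, c=3. log_4(5)=1.161 < c=3. Case 3: O(n^c) = O(n^3)
Complexity: O(n^3)


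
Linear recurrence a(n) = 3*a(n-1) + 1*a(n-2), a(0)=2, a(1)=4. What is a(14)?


Build bottom-up:
...a(12)=2152082, a(13)=7107844, a(14)=3*7107844+1*2152082=23475614


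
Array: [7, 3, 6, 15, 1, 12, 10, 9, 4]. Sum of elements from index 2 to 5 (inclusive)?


Prefix sums: [0, 7, 10, 16, 31, 32, 44, 54, 63, 67]
Sum[2..5] = prefix[6] - prefix[2] = 44 - 10 = 34


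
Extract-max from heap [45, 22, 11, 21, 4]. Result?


Max = 45
Replace root with last, heapify down
Resulting heap: [22, 21, 11, 4]


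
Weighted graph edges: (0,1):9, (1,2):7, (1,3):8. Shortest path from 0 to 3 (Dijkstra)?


Dijkstra from 0:
Distances: {0: 0, 1: 9, 2: 16, 3: 17}
Shortest distance to 3 = 17, path = [0, 1, 3]


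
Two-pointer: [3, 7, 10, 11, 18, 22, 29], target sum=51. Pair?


Two pointers: lo=0, hi=6
Found pair: (22, 29) summing to 51


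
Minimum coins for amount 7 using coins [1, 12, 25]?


dp[0]=0; dp[i]=1+min(dp[i-c] for c in coins)
...dp[2]=2, dp[3]=3, dp[4]=4, dp[5]=5, dp[6]=6, dp[7]=7
Minimum coins for 7 = 7


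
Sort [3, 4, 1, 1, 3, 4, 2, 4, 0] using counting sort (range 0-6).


Count array: [1, 2, 1, 2, 3, 0, 0]
Reconstruct: [0, 1, 1, 2, 3, 3, 4, 4, 4]


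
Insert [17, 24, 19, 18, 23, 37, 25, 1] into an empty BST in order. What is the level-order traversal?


Root = 17; build tree by BST insertion.
Level-Order traversal: [17, 1, 24, 19, 37, 18, 23, 25]


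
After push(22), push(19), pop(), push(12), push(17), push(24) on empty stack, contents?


push(22) -> [22]
push(19) -> [22, 19]
pop() returns 19 -> [22]
push(12) -> [22, 12]
push(17) -> [22, 12, 17]
push(24) -> [22, 12, 17, 24]
Final stack (bottom to top): [22, 12, 17, 24]


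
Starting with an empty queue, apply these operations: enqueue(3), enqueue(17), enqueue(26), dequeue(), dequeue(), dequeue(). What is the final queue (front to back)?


enqueue(3) -> [3]
enqueue(17) -> [3, 17]
enqueue(26) -> [3, 17, 26]
dequeue() returns 3 -> [17, 26]
dequeue() returns 17 -> [26]
dequeue() returns 26 -> []
Final queue (front to back): []


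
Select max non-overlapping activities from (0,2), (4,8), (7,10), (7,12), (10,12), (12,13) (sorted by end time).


Greedy: pick earliest-ending, then skip overlaps.
Selected (4 activities): [(0, 2), (4, 8), (10, 12), (12, 13)]


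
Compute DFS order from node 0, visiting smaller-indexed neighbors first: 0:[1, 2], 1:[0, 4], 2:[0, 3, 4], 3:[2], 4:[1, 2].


DFS stack-based: start with [0]
Visit order: [0, 1, 4, 2, 3]


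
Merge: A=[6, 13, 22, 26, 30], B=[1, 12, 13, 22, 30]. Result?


Compare heads, take smaller each step.
Merged: [1, 6, 12, 13, 13, 22, 22, 26, 30, 30]


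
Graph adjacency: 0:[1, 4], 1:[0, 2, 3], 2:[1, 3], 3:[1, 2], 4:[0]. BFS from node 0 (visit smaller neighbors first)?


BFS queue: start with [0]
Visit order: [0, 1, 4, 2, 3]


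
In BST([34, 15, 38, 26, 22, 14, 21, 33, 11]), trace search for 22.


BST root = 34
Search for 22: compare at each node
Path: [34, 15, 26, 22]


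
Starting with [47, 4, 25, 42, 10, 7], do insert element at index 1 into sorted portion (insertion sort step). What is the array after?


After one pass: [4, 47, 25, 42, 10, 7]


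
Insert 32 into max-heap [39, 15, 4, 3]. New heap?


Append 32: [39, 15, 4, 3, 32]
Bubble up: swap idx 4(32) with idx 1(15)
Result: [39, 32, 4, 3, 15]


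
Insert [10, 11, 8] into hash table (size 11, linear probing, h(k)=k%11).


Insertions: 10->slot 10; 11->slot 0; 8->slot 8
Table: [11, None, None, None, None, None, None, None, 8, None, 10]


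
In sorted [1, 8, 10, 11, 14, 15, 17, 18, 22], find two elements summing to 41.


Two pointers: lo=0, hi=8
No pair sums to 41


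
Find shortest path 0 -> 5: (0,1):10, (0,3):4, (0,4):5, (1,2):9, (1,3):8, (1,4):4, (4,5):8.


Dijkstra from 0:
Distances: {0: 0, 1: 9, 2: 18, 3: 4, 4: 5, 5: 13}
Shortest distance to 5 = 13, path = [0, 4, 5]


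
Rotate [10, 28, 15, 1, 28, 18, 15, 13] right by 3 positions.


Right rotate by 3: [18, 15, 13, 10, 28, 15, 1, 28]


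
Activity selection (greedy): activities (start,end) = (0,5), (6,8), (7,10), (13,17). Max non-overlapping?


Greedy: pick earliest-ending, then skip overlaps.
Selected (3 activities): [(0, 5), (6, 8), (13, 17)]


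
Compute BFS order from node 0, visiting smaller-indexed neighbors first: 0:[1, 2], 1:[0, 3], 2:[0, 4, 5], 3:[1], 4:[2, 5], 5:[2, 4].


BFS queue: start with [0]
Visit order: [0, 1, 2, 3, 4, 5]


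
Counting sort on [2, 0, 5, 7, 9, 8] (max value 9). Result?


Count array: [1, 0, 1, 0, 0, 1, 0, 1, 1, 1]
Reconstruct: [0, 2, 5, 7, 8, 9]


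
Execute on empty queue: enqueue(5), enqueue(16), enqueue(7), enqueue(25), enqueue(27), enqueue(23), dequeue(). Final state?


enqueue(5) -> [5]
enqueue(16) -> [5, 16]
enqueue(7) -> [5, 16, 7]
enqueue(25) -> [5, 16, 7, 25]
enqueue(27) -> [5, 16, 7, 25, 27]
enqueue(23) -> [5, 16, 7, 25, 27, 23]
dequeue() returns 5 -> [16, 7, 25, 27, 23]
Final queue (front to back): [16, 7, 25, 27, 23]


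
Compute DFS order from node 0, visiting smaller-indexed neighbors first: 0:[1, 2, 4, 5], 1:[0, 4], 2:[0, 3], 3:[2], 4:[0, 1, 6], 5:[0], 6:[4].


DFS stack-based: start with [0]
Visit order: [0, 1, 4, 6, 2, 3, 5]


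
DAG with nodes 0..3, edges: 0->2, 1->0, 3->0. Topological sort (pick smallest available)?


Kahn's algorithm, process smallest node first
Order: [1, 3, 0, 2]


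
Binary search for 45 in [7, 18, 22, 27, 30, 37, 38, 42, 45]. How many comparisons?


Search for 45:
[0,8] mid=4 arr[4]=30
[5,8] mid=6 arr[6]=38
[7,8] mid=7 arr[7]=42
[8,8] mid=8 arr[8]=45
Total: 4 comparisons


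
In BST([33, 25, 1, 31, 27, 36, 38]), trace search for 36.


BST root = 33
Search for 36: compare at each node
Path: [33, 36]


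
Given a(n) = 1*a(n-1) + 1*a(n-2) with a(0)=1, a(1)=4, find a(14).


Build bottom-up:
...a(12)=665, a(13)=1076, a(14)=1*1076+1*665=1741


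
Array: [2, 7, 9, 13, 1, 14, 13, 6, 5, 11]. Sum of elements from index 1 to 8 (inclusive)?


Prefix sums: [0, 2, 9, 18, 31, 32, 46, 59, 65, 70, 81]
Sum[1..8] = prefix[9] - prefix[1] = 70 - 2 = 68


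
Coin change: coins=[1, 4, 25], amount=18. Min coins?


dp[0]=0; dp[i]=1+min(dp[i-c] for c in coins)
...dp[13]=4, dp[14]=5, dp[15]=6, dp[16]=4, dp[17]=5, dp[18]=6
Minimum coins for 18 = 6


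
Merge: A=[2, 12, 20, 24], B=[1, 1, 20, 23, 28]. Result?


Compare heads, take smaller each step.
Merged: [1, 1, 2, 12, 20, 20, 23, 24, 28]


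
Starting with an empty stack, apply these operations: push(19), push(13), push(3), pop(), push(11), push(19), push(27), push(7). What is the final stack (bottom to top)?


push(19) -> [19]
push(13) -> [19, 13]
push(3) -> [19, 13, 3]
pop() returns 3 -> [19, 13]
push(11) -> [19, 13, 11]
push(19) -> [19, 13, 11, 19]
push(27) -> [19, 13, 11, 19, 27]
push(7) -> [19, 13, 11, 19, 27, 7]
Final stack (bottom to top): [19, 13, 11, 19, 27, 7]
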